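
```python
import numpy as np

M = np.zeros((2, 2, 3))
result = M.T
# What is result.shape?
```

(3, 2, 2)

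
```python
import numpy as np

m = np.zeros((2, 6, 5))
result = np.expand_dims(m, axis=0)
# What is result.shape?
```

(1, 2, 6, 5)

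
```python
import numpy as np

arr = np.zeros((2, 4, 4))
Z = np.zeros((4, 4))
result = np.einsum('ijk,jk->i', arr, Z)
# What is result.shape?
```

(2,)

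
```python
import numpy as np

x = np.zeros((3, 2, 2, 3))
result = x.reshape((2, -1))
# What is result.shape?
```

(2, 18)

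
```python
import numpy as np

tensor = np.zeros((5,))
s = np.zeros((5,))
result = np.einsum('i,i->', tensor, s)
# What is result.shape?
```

()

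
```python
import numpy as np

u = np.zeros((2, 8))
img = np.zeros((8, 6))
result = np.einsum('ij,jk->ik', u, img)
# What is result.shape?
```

(2, 6)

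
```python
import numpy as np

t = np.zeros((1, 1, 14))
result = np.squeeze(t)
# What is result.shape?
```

(14,)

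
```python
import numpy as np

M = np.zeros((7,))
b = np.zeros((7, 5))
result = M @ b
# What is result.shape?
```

(5,)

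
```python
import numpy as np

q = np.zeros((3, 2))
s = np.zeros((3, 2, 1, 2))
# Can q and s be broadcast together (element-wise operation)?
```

Yes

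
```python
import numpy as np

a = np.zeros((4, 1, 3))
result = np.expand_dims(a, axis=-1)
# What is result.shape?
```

(4, 1, 3, 1)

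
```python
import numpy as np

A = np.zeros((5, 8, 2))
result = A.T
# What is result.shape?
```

(2, 8, 5)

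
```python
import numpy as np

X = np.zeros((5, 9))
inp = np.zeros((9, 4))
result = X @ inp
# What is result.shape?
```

(5, 4)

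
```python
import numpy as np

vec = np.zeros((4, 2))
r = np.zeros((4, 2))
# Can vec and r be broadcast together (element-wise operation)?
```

Yes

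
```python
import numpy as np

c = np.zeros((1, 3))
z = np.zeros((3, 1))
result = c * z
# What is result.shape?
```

(3, 3)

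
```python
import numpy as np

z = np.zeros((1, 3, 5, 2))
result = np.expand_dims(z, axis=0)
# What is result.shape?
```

(1, 1, 3, 5, 2)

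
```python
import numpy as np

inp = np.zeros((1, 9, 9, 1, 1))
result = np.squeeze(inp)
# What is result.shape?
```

(9, 9)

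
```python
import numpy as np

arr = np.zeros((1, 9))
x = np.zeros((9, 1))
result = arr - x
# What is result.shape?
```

(9, 9)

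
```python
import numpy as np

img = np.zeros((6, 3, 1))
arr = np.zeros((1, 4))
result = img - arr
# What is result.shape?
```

(6, 3, 4)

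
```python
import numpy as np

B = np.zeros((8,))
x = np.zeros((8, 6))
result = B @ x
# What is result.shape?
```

(6,)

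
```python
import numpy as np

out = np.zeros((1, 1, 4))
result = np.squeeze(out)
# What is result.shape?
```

(4,)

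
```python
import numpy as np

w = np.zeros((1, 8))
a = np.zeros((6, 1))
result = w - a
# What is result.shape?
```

(6, 8)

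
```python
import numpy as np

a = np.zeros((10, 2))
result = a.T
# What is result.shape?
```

(2, 10)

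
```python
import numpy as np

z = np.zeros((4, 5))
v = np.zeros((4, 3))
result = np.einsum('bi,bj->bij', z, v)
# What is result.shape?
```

(4, 5, 3)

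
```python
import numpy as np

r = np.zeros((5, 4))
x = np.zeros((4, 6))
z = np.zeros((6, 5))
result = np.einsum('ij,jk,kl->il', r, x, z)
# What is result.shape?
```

(5, 5)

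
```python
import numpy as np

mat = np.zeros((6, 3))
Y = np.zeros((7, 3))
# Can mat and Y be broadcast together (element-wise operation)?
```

No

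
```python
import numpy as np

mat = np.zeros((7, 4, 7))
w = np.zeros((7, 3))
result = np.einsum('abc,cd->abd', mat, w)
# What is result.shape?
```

(7, 4, 3)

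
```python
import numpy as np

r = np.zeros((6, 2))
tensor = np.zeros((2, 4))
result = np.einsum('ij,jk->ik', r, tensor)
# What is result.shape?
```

(6, 4)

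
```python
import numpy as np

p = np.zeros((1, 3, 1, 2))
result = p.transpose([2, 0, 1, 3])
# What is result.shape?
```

(1, 1, 3, 2)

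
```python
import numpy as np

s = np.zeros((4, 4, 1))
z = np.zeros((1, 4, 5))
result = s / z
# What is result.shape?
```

(4, 4, 5)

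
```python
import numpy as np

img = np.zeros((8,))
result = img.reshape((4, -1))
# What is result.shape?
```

(4, 2)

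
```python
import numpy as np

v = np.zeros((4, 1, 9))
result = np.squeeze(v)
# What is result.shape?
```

(4, 9)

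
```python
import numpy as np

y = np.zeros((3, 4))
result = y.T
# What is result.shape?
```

(4, 3)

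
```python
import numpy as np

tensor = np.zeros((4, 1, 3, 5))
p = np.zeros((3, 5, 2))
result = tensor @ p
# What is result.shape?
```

(4, 3, 3, 2)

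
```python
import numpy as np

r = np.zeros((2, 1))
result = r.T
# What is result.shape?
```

(1, 2)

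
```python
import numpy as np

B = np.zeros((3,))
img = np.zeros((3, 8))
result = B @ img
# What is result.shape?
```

(8,)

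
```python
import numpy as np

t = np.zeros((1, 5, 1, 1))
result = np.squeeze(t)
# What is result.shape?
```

(5,)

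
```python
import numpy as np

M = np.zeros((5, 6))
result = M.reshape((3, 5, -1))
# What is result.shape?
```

(3, 5, 2)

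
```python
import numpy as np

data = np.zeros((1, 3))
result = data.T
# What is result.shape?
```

(3, 1)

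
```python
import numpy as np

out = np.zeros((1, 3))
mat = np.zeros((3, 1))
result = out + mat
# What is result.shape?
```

(3, 3)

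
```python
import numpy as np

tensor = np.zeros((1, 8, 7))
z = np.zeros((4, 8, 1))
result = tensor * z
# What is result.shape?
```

(4, 8, 7)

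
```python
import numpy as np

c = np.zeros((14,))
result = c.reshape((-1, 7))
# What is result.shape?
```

(2, 7)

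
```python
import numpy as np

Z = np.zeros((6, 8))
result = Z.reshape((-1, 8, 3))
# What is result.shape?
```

(2, 8, 3)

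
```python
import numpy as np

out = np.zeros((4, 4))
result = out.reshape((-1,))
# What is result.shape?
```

(16,)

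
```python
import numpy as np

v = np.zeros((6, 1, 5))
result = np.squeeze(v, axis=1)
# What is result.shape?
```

(6, 5)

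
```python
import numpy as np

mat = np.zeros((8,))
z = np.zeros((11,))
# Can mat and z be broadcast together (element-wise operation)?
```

No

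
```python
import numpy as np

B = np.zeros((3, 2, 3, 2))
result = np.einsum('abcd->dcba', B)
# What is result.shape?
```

(2, 3, 2, 3)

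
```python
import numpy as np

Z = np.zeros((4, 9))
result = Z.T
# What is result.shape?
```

(9, 4)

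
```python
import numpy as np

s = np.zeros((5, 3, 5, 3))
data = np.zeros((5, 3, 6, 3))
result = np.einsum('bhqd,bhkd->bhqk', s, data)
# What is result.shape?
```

(5, 3, 5, 6)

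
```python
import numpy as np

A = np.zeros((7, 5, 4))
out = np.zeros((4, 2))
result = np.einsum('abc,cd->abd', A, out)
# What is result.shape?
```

(7, 5, 2)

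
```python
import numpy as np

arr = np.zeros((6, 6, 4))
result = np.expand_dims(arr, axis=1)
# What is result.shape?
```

(6, 1, 6, 4)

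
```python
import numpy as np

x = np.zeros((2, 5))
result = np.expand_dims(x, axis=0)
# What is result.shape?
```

(1, 2, 5)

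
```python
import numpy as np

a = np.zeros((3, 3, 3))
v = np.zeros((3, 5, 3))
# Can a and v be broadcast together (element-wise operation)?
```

No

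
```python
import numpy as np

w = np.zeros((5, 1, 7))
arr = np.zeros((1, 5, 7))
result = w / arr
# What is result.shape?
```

(5, 5, 7)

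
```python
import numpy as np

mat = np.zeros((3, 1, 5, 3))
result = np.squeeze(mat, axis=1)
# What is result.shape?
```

(3, 5, 3)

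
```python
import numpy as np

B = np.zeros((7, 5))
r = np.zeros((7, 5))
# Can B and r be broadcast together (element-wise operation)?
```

Yes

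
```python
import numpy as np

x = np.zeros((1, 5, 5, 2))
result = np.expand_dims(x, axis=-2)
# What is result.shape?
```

(1, 5, 5, 1, 2)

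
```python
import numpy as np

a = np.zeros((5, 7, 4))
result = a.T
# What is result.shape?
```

(4, 7, 5)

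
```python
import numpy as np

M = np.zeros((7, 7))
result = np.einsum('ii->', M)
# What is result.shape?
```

()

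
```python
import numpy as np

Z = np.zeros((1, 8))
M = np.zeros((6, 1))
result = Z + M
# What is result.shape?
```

(6, 8)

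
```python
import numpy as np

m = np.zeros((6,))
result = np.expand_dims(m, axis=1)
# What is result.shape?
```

(6, 1)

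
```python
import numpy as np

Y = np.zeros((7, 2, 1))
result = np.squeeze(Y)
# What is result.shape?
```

(7, 2)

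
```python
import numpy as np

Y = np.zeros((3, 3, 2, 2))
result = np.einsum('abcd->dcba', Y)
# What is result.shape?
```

(2, 2, 3, 3)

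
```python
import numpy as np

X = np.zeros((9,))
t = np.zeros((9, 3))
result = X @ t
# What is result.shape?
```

(3,)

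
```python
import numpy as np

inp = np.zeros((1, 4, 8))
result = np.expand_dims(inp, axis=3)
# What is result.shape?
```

(1, 4, 8, 1)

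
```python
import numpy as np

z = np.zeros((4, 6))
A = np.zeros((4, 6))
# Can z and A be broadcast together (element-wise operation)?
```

Yes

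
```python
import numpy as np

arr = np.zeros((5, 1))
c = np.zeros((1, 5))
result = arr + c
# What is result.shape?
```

(5, 5)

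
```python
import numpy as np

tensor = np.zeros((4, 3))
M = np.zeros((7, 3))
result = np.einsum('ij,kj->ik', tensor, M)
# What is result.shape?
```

(4, 7)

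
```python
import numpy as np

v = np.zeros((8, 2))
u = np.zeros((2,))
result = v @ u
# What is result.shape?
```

(8,)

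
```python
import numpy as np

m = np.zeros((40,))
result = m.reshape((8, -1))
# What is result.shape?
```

(8, 5)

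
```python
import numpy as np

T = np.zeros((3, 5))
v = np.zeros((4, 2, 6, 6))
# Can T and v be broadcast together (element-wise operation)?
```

No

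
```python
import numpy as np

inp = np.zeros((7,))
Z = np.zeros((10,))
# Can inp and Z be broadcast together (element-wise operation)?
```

No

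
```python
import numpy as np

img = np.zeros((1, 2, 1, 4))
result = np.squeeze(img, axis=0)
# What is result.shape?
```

(2, 1, 4)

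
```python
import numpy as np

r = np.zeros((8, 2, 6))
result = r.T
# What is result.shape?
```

(6, 2, 8)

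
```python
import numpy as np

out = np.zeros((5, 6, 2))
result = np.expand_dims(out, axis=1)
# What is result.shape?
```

(5, 1, 6, 2)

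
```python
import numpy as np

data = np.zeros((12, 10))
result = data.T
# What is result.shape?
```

(10, 12)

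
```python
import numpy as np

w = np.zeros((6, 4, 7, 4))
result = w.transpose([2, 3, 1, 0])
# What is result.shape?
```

(7, 4, 4, 6)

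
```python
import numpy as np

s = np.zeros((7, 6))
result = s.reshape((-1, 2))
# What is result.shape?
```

(21, 2)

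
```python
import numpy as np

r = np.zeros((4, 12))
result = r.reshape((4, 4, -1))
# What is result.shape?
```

(4, 4, 3)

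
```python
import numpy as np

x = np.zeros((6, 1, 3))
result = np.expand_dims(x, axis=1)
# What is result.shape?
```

(6, 1, 1, 3)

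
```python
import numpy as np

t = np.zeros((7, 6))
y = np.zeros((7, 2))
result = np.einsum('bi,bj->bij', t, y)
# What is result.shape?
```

(7, 6, 2)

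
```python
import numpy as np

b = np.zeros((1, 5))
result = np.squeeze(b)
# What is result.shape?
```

(5,)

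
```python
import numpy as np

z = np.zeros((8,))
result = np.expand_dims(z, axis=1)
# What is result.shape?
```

(8, 1)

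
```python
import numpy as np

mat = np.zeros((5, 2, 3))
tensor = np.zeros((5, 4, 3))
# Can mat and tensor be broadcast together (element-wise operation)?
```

No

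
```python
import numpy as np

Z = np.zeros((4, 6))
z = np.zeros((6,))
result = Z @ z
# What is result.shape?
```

(4,)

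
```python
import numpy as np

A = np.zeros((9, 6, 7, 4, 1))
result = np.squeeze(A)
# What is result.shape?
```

(9, 6, 7, 4)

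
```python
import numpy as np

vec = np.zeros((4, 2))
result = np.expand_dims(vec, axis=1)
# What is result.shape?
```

(4, 1, 2)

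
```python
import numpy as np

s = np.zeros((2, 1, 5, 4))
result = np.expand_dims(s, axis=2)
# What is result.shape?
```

(2, 1, 1, 5, 4)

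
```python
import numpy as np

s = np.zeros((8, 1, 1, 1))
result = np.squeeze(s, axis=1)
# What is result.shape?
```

(8, 1, 1)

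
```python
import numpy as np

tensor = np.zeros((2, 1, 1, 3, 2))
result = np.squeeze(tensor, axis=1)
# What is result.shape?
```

(2, 1, 3, 2)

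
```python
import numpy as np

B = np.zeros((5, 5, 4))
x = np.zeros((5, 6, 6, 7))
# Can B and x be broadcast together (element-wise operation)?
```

No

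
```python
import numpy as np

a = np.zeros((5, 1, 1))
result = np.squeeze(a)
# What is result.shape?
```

(5,)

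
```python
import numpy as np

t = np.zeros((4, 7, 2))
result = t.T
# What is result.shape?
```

(2, 7, 4)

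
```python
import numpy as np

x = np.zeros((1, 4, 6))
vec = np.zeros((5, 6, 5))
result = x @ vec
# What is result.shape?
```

(5, 4, 5)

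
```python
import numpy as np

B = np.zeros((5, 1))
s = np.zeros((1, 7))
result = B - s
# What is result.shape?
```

(5, 7)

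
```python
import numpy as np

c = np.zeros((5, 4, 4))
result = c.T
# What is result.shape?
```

(4, 4, 5)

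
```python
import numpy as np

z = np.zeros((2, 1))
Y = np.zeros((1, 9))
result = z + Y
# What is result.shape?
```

(2, 9)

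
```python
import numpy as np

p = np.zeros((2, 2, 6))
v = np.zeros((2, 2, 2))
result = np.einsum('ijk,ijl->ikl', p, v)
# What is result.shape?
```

(2, 6, 2)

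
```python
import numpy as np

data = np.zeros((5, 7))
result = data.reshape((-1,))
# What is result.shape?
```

(35,)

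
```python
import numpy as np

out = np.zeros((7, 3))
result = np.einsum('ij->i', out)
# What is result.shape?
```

(7,)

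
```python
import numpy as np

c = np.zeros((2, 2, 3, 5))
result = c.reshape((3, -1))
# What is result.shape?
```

(3, 20)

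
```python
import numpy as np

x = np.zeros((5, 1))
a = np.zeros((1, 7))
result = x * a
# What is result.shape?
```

(5, 7)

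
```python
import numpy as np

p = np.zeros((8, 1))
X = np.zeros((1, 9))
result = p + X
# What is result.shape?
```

(8, 9)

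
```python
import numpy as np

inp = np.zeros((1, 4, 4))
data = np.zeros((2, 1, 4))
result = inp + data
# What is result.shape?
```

(2, 4, 4)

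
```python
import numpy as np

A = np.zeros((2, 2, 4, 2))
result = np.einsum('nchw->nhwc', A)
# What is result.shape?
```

(2, 4, 2, 2)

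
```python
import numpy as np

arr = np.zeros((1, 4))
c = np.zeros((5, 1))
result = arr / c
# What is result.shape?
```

(5, 4)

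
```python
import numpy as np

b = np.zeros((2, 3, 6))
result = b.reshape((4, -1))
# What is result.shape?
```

(4, 9)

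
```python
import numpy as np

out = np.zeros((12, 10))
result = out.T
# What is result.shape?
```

(10, 12)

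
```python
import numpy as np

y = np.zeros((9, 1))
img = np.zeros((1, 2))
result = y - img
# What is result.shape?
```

(9, 2)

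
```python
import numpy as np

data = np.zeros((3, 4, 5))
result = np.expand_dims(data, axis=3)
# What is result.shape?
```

(3, 4, 5, 1)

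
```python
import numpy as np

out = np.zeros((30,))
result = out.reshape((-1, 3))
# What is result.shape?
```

(10, 3)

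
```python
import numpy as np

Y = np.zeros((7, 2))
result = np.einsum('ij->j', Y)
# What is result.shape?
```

(2,)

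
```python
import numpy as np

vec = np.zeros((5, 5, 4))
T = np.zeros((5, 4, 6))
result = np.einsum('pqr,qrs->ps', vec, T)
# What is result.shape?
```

(5, 6)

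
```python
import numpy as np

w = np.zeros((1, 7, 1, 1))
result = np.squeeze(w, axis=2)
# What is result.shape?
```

(1, 7, 1)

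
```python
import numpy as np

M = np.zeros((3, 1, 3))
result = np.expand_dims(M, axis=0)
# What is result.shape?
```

(1, 3, 1, 3)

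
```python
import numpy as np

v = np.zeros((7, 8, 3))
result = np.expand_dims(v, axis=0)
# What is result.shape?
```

(1, 7, 8, 3)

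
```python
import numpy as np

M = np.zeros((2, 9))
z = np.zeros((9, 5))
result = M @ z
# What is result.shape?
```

(2, 5)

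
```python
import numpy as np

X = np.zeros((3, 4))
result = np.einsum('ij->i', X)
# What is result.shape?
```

(3,)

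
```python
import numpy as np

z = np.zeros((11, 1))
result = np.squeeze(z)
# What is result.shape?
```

(11,)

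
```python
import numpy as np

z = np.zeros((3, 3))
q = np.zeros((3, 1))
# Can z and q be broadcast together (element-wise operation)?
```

Yes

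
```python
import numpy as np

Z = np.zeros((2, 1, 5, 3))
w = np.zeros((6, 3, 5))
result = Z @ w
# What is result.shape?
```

(2, 6, 5, 5)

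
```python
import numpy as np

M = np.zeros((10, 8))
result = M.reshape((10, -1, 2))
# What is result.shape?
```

(10, 4, 2)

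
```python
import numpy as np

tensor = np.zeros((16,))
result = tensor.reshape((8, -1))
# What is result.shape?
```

(8, 2)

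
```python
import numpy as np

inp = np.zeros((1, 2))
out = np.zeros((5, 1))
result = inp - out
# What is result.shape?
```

(5, 2)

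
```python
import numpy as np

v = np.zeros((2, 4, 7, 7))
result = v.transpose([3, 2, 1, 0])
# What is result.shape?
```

(7, 7, 4, 2)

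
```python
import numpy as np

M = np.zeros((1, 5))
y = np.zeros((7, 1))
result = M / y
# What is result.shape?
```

(7, 5)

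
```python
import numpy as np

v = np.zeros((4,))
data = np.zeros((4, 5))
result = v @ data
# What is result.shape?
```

(5,)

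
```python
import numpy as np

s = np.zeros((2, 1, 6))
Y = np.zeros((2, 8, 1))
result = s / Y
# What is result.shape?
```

(2, 8, 6)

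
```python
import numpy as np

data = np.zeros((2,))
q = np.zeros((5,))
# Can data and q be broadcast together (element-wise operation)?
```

No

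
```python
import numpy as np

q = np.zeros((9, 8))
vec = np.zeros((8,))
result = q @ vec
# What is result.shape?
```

(9,)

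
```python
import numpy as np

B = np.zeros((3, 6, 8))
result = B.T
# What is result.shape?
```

(8, 6, 3)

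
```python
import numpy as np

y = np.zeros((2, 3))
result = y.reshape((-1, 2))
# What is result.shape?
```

(3, 2)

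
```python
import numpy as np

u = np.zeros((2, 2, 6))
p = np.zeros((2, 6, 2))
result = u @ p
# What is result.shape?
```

(2, 2, 2)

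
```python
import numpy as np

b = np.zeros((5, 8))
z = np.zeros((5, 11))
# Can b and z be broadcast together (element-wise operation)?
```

No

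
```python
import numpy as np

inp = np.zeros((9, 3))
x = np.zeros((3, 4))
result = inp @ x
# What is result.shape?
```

(9, 4)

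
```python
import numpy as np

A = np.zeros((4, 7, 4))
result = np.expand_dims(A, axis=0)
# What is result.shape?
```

(1, 4, 7, 4)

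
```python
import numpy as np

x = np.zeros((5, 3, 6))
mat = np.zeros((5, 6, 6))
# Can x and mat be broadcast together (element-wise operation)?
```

No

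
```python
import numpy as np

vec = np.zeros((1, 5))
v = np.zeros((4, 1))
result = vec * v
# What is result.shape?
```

(4, 5)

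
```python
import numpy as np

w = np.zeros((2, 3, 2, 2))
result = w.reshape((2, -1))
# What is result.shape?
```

(2, 12)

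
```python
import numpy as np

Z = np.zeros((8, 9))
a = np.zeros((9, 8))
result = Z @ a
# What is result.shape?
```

(8, 8)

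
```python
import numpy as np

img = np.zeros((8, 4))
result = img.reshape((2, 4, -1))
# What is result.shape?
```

(2, 4, 4)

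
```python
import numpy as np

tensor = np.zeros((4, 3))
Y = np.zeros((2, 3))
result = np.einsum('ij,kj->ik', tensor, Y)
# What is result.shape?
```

(4, 2)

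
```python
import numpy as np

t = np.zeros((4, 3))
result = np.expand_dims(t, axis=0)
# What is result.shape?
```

(1, 4, 3)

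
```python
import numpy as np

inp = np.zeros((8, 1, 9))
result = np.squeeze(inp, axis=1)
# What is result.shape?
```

(8, 9)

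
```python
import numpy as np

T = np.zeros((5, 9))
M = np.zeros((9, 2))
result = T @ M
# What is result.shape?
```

(5, 2)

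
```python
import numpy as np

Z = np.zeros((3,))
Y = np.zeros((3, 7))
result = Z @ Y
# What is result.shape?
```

(7,)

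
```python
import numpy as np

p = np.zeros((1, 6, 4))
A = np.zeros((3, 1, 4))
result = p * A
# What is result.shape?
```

(3, 6, 4)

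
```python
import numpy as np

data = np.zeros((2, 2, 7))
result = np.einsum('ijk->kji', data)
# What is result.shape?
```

(7, 2, 2)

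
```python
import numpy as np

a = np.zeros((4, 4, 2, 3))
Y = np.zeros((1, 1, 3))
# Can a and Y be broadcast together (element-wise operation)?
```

Yes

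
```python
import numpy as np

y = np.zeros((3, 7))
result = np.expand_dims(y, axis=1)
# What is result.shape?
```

(3, 1, 7)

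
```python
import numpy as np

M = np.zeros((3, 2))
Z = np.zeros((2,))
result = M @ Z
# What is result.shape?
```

(3,)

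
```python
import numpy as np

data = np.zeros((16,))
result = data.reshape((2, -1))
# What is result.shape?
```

(2, 8)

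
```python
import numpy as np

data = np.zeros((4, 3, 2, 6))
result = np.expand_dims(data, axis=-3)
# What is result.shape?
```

(4, 3, 1, 2, 6)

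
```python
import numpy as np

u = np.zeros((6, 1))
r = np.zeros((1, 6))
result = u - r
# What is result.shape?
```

(6, 6)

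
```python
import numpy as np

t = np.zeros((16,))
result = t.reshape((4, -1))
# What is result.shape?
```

(4, 4)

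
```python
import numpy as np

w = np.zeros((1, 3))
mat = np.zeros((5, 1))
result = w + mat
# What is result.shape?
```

(5, 3)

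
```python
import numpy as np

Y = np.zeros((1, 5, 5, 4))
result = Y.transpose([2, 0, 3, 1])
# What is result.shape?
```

(5, 1, 4, 5)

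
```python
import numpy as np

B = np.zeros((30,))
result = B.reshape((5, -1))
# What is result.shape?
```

(5, 6)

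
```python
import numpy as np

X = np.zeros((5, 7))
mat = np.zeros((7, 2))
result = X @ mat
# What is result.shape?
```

(5, 2)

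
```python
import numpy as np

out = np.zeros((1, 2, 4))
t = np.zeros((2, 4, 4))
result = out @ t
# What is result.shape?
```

(2, 2, 4)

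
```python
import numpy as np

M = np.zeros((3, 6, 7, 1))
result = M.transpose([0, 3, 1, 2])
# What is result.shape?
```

(3, 1, 6, 7)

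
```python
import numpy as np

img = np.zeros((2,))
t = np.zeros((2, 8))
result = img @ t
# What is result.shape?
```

(8,)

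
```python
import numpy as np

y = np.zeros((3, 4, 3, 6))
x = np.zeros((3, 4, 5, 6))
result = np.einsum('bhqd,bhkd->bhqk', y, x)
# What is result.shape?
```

(3, 4, 3, 5)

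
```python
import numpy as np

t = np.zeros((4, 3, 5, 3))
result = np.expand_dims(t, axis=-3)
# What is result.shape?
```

(4, 3, 1, 5, 3)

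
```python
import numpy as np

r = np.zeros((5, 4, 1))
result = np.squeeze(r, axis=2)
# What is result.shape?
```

(5, 4)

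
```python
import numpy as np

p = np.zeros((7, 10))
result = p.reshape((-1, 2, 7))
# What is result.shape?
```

(5, 2, 7)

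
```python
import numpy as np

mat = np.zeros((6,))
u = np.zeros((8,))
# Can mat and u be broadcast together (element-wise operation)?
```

No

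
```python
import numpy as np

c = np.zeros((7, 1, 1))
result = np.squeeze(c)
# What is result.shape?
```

(7,)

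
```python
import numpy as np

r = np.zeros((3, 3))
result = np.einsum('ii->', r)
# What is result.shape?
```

()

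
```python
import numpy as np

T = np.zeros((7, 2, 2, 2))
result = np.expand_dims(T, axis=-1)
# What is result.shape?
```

(7, 2, 2, 2, 1)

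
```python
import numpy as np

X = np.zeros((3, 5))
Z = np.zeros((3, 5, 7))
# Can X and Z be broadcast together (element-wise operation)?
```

No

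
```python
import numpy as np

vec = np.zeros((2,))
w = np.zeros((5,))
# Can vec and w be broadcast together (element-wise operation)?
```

No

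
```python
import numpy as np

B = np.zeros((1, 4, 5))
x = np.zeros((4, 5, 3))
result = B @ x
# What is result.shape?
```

(4, 4, 3)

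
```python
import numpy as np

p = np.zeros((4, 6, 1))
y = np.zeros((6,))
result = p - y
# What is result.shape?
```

(4, 6, 6)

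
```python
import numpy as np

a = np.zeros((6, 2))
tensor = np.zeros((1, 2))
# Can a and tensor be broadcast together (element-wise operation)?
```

Yes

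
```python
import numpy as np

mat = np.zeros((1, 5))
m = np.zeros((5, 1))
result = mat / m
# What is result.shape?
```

(5, 5)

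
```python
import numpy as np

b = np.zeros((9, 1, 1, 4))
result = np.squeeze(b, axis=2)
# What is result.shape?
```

(9, 1, 4)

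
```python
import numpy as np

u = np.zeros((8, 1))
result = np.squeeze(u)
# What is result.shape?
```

(8,)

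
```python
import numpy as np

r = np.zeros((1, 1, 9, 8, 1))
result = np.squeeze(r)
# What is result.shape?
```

(9, 8)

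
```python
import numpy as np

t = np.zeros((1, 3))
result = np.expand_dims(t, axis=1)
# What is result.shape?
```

(1, 1, 3)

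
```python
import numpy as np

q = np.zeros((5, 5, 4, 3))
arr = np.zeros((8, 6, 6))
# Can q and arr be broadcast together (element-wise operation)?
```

No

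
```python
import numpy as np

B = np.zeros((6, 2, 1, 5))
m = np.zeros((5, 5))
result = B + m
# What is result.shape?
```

(6, 2, 5, 5)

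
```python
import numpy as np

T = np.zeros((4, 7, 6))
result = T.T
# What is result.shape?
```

(6, 7, 4)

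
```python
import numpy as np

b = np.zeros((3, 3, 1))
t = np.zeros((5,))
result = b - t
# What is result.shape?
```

(3, 3, 5)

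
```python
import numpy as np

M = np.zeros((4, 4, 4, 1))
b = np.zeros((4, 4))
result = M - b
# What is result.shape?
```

(4, 4, 4, 4)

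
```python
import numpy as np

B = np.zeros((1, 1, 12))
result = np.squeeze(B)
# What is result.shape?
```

(12,)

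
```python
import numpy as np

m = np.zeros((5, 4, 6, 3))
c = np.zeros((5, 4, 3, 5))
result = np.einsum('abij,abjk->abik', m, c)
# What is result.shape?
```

(5, 4, 6, 5)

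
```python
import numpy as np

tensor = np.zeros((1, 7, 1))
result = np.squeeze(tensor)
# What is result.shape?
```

(7,)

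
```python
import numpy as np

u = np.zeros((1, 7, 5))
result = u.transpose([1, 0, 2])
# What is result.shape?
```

(7, 1, 5)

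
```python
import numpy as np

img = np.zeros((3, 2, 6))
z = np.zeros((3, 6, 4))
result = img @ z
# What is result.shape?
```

(3, 2, 4)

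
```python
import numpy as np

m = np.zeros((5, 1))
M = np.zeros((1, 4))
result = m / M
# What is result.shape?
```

(5, 4)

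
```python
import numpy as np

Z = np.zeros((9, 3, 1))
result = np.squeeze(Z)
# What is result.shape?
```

(9, 3)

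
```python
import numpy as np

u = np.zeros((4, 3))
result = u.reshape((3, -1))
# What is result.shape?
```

(3, 4)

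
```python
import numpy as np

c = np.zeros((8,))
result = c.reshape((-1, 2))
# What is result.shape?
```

(4, 2)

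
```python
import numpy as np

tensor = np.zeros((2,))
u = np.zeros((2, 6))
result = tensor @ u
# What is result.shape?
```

(6,)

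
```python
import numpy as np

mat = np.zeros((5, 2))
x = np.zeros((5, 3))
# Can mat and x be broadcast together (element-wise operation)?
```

No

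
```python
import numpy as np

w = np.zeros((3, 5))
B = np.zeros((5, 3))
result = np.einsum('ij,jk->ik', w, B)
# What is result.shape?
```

(3, 3)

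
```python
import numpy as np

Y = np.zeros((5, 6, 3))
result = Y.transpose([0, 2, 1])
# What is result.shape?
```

(5, 3, 6)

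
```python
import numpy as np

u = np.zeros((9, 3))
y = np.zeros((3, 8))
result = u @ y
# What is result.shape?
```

(9, 8)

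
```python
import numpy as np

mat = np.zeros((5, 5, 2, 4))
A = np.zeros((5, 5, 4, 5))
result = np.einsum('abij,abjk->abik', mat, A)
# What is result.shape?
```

(5, 5, 2, 5)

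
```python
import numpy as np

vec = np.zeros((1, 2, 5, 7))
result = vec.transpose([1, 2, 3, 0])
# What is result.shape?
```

(2, 5, 7, 1)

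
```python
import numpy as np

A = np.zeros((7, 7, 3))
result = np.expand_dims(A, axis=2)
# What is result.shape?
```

(7, 7, 1, 3)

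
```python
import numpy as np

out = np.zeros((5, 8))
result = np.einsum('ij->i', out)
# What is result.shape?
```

(5,)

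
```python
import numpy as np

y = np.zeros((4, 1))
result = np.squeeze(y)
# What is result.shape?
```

(4,)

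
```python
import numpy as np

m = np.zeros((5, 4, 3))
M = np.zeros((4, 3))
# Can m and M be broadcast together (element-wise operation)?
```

Yes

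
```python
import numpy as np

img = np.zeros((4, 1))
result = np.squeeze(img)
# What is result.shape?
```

(4,)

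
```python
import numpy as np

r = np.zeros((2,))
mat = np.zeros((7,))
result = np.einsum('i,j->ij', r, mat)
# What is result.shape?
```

(2, 7)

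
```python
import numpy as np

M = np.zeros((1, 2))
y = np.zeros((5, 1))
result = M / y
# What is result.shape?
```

(5, 2)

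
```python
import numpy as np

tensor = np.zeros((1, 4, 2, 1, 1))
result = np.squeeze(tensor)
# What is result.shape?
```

(4, 2)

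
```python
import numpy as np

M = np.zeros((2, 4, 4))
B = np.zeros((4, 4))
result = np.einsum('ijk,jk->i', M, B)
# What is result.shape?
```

(2,)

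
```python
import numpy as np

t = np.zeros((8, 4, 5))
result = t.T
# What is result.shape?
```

(5, 4, 8)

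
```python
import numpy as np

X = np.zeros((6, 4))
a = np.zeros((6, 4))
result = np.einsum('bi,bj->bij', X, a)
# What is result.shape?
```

(6, 4, 4)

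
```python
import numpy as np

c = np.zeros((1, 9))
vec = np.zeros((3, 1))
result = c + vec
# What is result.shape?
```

(3, 9)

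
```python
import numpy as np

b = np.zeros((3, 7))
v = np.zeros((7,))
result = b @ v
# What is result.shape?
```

(3,)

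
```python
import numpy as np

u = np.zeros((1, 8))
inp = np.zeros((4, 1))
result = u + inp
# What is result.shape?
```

(4, 8)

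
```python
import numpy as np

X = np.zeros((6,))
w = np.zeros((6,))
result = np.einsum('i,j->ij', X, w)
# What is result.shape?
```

(6, 6)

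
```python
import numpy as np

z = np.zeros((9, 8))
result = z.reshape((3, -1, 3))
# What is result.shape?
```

(3, 8, 3)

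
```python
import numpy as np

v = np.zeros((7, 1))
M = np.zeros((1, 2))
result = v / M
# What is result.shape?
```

(7, 2)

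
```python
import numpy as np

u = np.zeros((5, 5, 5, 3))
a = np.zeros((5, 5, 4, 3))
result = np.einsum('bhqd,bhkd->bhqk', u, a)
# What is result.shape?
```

(5, 5, 5, 4)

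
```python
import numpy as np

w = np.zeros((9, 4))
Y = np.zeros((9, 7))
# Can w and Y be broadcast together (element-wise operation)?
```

No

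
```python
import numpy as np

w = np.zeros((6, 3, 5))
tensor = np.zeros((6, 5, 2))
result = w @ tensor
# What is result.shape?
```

(6, 3, 2)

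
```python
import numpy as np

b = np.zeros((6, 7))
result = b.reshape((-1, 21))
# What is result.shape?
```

(2, 21)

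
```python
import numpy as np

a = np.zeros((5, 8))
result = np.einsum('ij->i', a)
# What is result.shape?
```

(5,)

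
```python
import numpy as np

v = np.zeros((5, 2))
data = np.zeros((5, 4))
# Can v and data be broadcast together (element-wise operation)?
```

No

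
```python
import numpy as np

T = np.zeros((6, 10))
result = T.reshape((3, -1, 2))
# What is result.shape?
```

(3, 10, 2)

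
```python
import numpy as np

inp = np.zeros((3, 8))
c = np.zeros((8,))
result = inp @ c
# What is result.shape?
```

(3,)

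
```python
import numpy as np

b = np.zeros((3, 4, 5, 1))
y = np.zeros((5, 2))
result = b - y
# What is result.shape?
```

(3, 4, 5, 2)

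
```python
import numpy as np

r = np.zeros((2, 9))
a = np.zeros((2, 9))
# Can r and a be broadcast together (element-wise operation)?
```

Yes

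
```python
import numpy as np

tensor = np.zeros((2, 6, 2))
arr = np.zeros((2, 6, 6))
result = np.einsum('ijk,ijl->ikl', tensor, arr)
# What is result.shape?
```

(2, 2, 6)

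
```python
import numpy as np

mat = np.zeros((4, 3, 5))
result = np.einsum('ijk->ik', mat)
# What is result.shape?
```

(4, 5)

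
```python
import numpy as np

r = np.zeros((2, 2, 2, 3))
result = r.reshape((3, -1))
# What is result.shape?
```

(3, 8)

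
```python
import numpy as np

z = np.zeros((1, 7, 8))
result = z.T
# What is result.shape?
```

(8, 7, 1)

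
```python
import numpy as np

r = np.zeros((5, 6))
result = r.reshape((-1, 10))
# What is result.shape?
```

(3, 10)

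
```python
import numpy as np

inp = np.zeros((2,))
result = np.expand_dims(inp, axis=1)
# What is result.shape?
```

(2, 1)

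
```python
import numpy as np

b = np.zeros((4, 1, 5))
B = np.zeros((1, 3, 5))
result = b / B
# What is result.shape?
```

(4, 3, 5)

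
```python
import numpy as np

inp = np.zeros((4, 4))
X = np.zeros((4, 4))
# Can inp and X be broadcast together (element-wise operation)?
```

Yes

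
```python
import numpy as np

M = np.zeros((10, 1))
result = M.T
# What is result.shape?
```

(1, 10)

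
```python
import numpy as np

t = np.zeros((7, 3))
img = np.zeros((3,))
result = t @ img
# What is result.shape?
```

(7,)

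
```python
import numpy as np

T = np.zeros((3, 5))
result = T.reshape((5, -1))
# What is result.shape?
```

(5, 3)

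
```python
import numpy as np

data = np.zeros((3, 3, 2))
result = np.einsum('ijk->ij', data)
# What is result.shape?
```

(3, 3)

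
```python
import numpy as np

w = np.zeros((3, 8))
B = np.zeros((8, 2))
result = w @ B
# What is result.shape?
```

(3, 2)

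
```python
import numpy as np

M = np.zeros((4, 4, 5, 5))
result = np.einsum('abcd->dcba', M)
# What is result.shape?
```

(5, 5, 4, 4)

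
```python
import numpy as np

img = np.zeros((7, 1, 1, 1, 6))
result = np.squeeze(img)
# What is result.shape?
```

(7, 6)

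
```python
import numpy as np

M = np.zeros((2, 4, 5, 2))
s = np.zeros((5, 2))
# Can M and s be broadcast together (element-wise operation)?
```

Yes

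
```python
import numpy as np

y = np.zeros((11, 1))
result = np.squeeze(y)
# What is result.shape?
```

(11,)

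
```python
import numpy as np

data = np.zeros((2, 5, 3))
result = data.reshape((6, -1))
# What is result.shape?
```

(6, 5)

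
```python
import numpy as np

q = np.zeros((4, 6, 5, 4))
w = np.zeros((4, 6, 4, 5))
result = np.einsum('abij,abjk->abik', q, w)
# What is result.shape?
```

(4, 6, 5, 5)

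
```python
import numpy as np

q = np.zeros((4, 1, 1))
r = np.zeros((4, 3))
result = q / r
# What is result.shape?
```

(4, 4, 3)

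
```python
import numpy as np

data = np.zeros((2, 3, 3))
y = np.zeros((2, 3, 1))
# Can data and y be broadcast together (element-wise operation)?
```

Yes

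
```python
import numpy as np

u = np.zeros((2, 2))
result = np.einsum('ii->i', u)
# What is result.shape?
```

(2,)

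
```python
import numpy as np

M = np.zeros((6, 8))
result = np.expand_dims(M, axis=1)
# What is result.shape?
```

(6, 1, 8)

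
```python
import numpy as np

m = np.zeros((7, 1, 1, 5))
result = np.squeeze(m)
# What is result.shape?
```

(7, 5)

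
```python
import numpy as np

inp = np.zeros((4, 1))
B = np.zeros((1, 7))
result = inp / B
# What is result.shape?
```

(4, 7)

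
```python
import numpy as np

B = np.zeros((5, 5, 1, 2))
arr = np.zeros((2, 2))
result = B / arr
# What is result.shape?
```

(5, 5, 2, 2)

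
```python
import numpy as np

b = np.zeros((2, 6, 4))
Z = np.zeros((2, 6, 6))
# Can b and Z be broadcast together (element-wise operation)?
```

No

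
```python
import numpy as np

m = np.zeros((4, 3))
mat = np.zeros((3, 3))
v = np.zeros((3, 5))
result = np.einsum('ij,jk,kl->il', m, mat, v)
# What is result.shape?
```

(4, 5)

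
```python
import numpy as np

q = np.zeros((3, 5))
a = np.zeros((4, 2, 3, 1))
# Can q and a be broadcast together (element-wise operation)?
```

Yes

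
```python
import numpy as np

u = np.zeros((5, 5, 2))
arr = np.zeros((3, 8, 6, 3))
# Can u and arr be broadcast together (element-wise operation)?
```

No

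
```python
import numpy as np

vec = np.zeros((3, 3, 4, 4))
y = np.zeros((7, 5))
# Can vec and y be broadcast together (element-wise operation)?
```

No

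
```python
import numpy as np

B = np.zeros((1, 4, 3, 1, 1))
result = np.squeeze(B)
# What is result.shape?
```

(4, 3)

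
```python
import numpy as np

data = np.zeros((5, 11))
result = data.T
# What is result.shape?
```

(11, 5)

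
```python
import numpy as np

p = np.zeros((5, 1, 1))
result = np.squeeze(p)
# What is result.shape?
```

(5,)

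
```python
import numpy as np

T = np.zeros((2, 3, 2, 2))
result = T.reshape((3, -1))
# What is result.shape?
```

(3, 8)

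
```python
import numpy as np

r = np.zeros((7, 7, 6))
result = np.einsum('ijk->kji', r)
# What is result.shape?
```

(6, 7, 7)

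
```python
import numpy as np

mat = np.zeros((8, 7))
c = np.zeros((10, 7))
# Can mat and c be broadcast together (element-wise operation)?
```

No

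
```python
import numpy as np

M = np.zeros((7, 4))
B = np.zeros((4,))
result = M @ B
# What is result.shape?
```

(7,)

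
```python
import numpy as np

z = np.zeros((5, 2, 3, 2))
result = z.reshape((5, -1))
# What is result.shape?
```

(5, 12)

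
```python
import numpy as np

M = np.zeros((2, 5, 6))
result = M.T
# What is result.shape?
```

(6, 5, 2)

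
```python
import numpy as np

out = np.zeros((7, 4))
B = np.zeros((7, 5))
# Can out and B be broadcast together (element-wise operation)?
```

No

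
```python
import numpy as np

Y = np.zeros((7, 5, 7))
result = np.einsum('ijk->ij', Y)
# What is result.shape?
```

(7, 5)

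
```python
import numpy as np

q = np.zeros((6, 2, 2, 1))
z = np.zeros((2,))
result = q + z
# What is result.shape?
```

(6, 2, 2, 2)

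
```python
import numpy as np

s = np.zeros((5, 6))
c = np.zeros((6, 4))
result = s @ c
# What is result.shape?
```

(5, 4)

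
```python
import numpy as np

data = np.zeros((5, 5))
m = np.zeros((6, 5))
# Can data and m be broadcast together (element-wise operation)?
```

No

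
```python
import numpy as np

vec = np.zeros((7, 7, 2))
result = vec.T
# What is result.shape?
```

(2, 7, 7)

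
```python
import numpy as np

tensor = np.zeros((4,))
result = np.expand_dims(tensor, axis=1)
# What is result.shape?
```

(4, 1)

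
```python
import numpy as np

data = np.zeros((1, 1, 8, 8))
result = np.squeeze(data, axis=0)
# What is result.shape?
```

(1, 8, 8)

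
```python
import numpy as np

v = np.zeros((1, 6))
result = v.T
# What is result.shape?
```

(6, 1)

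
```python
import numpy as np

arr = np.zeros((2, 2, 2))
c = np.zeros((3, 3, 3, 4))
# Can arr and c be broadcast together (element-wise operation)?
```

No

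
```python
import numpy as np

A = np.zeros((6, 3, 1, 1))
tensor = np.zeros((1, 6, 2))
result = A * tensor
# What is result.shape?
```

(6, 3, 6, 2)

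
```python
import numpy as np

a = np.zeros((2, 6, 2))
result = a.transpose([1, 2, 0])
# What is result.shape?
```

(6, 2, 2)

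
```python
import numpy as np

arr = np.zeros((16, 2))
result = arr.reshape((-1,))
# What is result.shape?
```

(32,)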